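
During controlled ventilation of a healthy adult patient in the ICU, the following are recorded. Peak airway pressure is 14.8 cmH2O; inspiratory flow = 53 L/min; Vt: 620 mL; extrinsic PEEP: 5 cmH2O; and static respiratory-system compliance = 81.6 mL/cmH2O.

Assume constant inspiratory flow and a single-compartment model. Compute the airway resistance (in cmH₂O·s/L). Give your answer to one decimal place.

2.5

Flow: 53 L/min ÷ 60 = 0.8833 L/s.
Equation of motion (constant flow): PIP = Vt/C + R·V̇ + PEEP.
R·V̇ = PIP − Vt/C − PEEP = 14.8 − 620/81.6 − 5 = 14.8 − 7.598 − 5 = 2.202 cmH2O.
R = 2.202 / 0.8833 = 2.493 cmH2O·s/L.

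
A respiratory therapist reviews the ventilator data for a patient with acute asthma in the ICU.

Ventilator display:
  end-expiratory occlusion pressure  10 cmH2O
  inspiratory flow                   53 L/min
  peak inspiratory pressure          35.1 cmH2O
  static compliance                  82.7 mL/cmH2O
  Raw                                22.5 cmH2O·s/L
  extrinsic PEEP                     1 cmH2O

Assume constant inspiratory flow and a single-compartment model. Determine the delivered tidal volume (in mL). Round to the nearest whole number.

432

Flow: 53 L/min ÷ 60 = 0.8833 L/s.
Total PEEP = 10 cmH2O (set 1 + intrinsic 9); this is the baseline alveolar pressure.
Equation of motion (constant flow): PIP = Vt/C + R·V̇ + PEEP.
Vt/C = PIP − R·V̇ − PEEP = 35.1 − 19.874 − 10 = 5.226 cmH2O.
Vt = C × 5.226 = 82.7 × 5.226 = 432.19 mL.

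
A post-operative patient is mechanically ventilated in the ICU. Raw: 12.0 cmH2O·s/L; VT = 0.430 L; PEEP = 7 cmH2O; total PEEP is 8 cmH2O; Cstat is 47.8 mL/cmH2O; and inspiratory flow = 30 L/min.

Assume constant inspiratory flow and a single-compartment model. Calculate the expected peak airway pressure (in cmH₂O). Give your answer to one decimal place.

23.0

Flow: 30 L/min ÷ 60 = 0.5 L/s.
Total PEEP = 8 cmH2O (set 7 + intrinsic 1); this is the baseline alveolar pressure.
Equation of motion (constant flow): PIP = Vt/C + R·V̇ + PEEP.
PIP = 430/47.8 + 12.0×0.5 + 8 = 8.996 + 6.0 + 8 = 22.996 cmH2O.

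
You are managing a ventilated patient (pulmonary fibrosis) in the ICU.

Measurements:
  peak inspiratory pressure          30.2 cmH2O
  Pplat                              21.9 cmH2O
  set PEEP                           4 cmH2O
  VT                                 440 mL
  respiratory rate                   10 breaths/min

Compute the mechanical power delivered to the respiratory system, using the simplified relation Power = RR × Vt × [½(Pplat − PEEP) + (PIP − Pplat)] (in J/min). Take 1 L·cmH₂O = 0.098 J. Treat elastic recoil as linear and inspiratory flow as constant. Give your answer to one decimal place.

Per-breath work = Vt × [½(Pplat−PEEP) + (PIP−Pplat)] = 0.440 × [0.5×17.9 + 8.3] = 0.440 × 17.25 = 7.59 L·cmH2O.
Power = 10 × 7.59 = 75.9 L·cmH2O/min.
× 0.098 J/(L·cmH2O) → 7.438 J/min.

7.4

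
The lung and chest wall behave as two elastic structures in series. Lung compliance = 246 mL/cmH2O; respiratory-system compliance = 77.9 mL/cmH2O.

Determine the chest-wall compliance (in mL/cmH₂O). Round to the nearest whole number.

1/Ccw = 1/Crs − 1/CL.
1/Ccw = 1/77.9 − 1/246 = 0.008772.
Ccw = 114.0 mL/cmH2O.

114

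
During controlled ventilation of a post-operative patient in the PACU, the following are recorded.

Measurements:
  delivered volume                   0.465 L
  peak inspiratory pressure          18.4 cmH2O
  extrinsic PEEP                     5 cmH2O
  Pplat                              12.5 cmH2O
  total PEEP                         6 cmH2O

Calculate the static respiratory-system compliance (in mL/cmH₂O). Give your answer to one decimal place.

End-expiratory occlusion gives total PEEP = 6 cmH2O (intrinsic PEEP = 6 − 5 = 1). Use total PEEP for the elastic gradient.
Cstat = Vt / (Pplat − PEEPtotal) = 465 / (12.5 − 6) = 465 / 6.5 = 71.538 mL/cmH2O.

71.5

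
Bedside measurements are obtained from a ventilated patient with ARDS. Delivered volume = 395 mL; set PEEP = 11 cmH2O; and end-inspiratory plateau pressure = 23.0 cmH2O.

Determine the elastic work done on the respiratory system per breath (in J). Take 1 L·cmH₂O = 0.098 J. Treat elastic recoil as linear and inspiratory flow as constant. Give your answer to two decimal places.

0.23

Elastic work ≈ ½ × (Pplat − PEEP) × Vt = 0.5 × (23.0 − 11) × 0.395 L = 0.5 × 12.0 × 0.395 = 2.37 L·cmH2O.
× 0.098 J/(L·cmH2O) → 0.2323 J.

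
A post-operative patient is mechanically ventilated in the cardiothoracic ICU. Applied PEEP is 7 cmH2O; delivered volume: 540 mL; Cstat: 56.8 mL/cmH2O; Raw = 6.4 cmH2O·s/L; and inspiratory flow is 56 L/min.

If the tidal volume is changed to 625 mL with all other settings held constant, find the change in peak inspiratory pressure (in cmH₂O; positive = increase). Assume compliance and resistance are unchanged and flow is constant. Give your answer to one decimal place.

PIP = Vt/C + R·V̇ + PEEP (constant-flow equation of motion).
Only the elastic term changes: ΔPIP = ΔVt / C = (625 − 540) / 56.8 = 1.496 cmH2O.

1.5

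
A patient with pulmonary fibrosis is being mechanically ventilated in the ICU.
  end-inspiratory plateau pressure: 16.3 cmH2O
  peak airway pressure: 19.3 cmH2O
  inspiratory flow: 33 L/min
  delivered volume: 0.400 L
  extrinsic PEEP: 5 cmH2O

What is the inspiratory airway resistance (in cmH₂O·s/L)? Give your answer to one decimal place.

5.5

Flow: 33 L/min ÷ 60 = 0.55 L/s.
Raw = (PIP − Pplat) / flow = (19.3 − 16.3) / 0.55 = 3.0 / 0.55 = 5.455 cmH2O·s/L.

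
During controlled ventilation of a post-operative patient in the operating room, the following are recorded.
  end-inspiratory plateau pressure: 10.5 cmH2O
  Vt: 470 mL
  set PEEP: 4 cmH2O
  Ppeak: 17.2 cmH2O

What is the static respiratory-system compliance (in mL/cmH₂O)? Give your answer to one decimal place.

72.3

Cstat = Vt / (Pplat − PEEP) = 470 / (10.5 − 4) = 470 / 6.5 = 72.308 mL/cmH2O.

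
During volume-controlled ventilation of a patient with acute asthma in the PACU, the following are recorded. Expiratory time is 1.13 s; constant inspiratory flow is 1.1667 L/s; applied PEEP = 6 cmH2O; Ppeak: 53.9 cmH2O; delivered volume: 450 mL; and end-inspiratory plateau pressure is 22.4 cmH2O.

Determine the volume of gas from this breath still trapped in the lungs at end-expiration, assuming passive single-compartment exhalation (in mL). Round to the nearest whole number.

98

R = (PIP − Pplat)/V̇ = (53.9 − 22.4) / 1.1667 = 31.5/1.1667 = 26.999 cmH2O·s/L.
C = Vt/(Pplat − PEEP) = 450.0 / (22.4 − 6) = 450.0/16.4 = 27.439 mL/cmH2O.
τ = R × C = 26.999 × 0.02744 L/cmH2O = 0.7409 s.
Fraction remaining = e^(−Te/τ) = e^(−1.13/0.7409) = 0.2176.
Trapped volume = 450.0 × 0.2176 = 97.92 mL.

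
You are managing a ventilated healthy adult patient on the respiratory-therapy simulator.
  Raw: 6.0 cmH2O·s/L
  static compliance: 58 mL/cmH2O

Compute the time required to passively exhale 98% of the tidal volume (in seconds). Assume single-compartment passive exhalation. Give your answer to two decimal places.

1.36

τ = R × C = 6.0 × 58 mL/cmH2O = 6.0 × 0.058 L/cmH2O = 0.348 s.
Exhaled fraction f = 1 − e^(−t/τ) → t = −τ·ln(1 − f) = −0.348·ln(0.02) = 1.361 s.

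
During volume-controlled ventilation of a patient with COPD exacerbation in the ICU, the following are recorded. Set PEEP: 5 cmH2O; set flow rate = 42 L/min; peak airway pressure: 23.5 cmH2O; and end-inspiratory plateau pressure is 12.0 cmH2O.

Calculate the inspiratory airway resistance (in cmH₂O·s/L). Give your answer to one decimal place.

16.4

Flow: 42 L/min ÷ 60 = 0.7 L/s.
Raw = (PIP − Pplat) / flow = (23.5 − 12.0) / 0.7 = 11.5 / 0.7 = 16.429 cmH2O·s/L.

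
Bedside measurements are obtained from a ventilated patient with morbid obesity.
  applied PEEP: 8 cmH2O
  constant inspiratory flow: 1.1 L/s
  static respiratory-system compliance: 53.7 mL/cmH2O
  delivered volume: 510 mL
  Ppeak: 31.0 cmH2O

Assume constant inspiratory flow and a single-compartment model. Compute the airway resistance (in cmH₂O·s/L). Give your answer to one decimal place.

Equation of motion (constant flow): PIP = Vt/C + R·V̇ + PEEP.
R·V̇ = PIP − Vt/C − PEEP = 31.0 − 510/53.7 − 8 = 31.0 − 9.497 − 8 = 13.503 cmH2O.
R = 13.503 / 1.1 = 12.275 cmH2O·s/L.

12.3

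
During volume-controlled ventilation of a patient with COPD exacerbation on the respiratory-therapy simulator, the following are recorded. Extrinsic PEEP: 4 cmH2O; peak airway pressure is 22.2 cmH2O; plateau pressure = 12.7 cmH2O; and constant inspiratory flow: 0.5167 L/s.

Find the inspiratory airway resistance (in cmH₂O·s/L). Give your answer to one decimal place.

18.4

Raw = (PIP − Pplat) / flow = (22.2 − 12.7) / 0.5167 = 9.5 / 0.5167 = 18.386 cmH2O·s/L.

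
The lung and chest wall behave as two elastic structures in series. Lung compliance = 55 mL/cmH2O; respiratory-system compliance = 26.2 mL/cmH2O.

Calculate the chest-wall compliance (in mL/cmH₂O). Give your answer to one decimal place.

50.0

1/Ccw = 1/Crs − 1/CL.
1/Ccw = 1/26.2 − 1/55 = 0.01999.
Ccw = 50.025 mL/cmH2O.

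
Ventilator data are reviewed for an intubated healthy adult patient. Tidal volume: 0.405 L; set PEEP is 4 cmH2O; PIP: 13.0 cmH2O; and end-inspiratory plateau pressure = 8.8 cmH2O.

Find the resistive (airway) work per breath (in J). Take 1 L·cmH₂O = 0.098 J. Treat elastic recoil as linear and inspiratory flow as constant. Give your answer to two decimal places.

0.17

With constant inspiratory flow the resistive pressure is constant at PIP − Pplat = 13.0 − 8.8 = 4.2 cmH2O, so resistive work = 4.2 × 0.405 = 1.701 L·cmH2O.
× 0.098 J/(L·cmH2O) → 0.1667 J.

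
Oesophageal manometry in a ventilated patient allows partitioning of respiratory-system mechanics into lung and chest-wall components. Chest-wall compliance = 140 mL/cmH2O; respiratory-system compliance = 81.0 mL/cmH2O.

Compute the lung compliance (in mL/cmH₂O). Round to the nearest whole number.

1/CL = 1/Crs − 1/Ccw.
1/CL = 1/81.0 − 1/140 = 0.005203.
CL = 192.2 mL/cmH2O.

192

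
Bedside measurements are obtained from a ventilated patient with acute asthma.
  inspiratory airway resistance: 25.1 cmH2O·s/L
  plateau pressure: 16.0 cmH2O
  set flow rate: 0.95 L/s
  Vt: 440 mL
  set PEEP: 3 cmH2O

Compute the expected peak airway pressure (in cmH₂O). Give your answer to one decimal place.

39.8

PIP = Pplat + Raw × flow = 16.0 + 25.1 × 0.95 = 16.0 + 23.845 = 39.845 cmH2O.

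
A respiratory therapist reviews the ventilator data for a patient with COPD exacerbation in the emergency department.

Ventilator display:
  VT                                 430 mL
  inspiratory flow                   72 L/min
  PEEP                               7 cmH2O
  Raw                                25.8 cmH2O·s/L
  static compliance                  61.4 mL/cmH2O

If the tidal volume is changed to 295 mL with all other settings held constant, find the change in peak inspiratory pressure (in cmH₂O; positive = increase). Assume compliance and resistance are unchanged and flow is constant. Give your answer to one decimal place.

-2.2

PIP = Vt/C + R·V̇ + PEEP (constant-flow equation of motion).
Only the elastic term changes: ΔPIP = ΔVt / C = (295 − 430) / 61.4 = -2.199 cmH2O.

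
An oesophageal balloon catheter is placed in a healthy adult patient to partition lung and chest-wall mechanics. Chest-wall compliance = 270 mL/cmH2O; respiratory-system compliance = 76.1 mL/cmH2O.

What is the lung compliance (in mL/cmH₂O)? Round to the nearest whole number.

1/CL = 1/Crs − 1/Ccw.
1/CL = 1/76.1 − 1/270 = 0.009437.
CL = 105.97 mL/cmH2O.

106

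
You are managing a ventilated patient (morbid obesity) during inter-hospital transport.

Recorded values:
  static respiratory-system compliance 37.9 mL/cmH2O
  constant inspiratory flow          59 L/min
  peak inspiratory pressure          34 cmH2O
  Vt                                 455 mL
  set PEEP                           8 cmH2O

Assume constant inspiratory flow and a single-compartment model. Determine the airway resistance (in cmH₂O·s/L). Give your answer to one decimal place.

14.2

Flow: 59 L/min ÷ 60 = 0.9833 L/s.
Equation of motion (constant flow): PIP = Vt/C + R·V̇ + PEEP.
R·V̇ = PIP − Vt/C − PEEP = 34 − 455/37.9 − 8 = 34 − 12.005 − 8 = 13.995 cmH2O.
R = 13.995 / 0.9833 = 14.233 cmH2O·s/L.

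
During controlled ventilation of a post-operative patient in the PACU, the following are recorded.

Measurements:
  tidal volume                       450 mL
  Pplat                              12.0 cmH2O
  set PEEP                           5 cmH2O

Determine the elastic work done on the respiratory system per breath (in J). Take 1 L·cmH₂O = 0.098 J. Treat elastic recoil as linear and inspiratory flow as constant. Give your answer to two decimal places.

Elastic work ≈ ½ × (Pplat − PEEP) × Vt = 0.5 × (12.0 − 5) × 0.450 L = 0.5 × 7.0 × 0.450 = 1.575 L·cmH2O.
× 0.098 J/(L·cmH2O) → 0.1544 J.

0.15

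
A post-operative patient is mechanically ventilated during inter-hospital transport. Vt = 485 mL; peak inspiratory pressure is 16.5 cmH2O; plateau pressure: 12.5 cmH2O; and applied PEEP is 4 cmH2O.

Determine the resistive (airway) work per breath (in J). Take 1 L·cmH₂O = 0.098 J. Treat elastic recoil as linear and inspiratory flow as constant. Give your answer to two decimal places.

With constant inspiratory flow the resistive pressure is constant at PIP − Pplat = 16.5 − 12.5 = 4.0 cmH2O, so resistive work = 4.0 × 0.485 = 1.94 L·cmH2O.
× 0.098 J/(L·cmH2O) → 0.1901 J.

0.19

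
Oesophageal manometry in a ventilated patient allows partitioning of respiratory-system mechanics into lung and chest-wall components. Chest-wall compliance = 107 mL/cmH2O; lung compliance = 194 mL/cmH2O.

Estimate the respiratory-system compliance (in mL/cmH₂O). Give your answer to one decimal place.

Lung and chest wall are elastances in series: 1/Crs = 1/CL + 1/Ccw.
1/Crs = 1/194 + 1/107 = 0.0145.
Crs = 68.966 mL/cmH2O.

69.0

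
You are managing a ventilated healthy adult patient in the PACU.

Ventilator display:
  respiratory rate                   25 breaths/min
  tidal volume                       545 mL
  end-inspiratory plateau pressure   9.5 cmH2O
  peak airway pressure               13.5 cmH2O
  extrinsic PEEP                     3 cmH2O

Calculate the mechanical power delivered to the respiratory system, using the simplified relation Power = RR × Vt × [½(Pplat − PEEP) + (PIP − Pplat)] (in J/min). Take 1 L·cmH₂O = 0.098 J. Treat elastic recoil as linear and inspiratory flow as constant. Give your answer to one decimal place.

Per-breath work = Vt × [½(Pplat−PEEP) + (PIP−Pplat)] = 0.545 × [0.5×6.5 + 4.0] = 0.545 × 7.25 = 3.951 L·cmH2O.
Power = 25 × 3.951 = 98.775 L·cmH2O/min.
× 0.098 J/(L·cmH2O) → 9.68 J/min.

9.7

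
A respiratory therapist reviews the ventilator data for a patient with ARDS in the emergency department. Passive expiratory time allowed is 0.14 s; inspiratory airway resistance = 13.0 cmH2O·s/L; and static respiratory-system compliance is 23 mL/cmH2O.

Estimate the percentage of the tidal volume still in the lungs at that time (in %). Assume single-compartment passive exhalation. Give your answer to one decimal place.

τ = R × C = 13.0 × 23 mL/cmH2O = 13.0 × 0.023 L/cmH2O = 0.299 s.
Passive exhalation: V(t)/V₀ = e^(−t/τ) = e^(−0.14/0.299) = 0.6261.
Fraction remaining = 0.6261 → 62.61%.

62.6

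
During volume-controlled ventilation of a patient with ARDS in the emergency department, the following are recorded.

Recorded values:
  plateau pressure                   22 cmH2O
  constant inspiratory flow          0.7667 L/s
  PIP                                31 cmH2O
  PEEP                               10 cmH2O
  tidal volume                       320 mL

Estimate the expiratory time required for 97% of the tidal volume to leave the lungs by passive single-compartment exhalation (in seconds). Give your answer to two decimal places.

1.10

R = (PIP − Pplat)/V̇ = (31 − 22) / 0.7667 = 9.0/0.7667 = 11.739 cmH2O·s/L.
C = Vt/(Pplat − PEEP) = 320.0 / (22 − 10) = 320.0/12.0 = 26.667 mL/cmH2O.
τ = R × C = 11.739 × 0.02667 L/cmH2O = 0.3131 s.
t = −τ·ln(1 − 0.97) = −0.3131·ln(0.03) = 1.098 s.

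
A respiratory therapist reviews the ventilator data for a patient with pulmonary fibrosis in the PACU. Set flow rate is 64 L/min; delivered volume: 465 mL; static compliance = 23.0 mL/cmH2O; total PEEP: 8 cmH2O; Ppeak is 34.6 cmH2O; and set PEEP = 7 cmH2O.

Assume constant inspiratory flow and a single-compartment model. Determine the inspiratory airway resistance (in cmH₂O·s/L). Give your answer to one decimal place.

Flow: 64 L/min ÷ 60 = 1.0667 L/s.
Total PEEP = 8 cmH2O (set 7 + intrinsic 1); this is the baseline alveolar pressure.
Equation of motion (constant flow): PIP = Vt/C + R·V̇ + PEEP.
R·V̇ = PIP − Vt/C − PEEP = 34.6 − 465/23.0 − 8 = 34.6 − 20.217 − 8 = 6.383 cmH2O.
R = 6.383 / 1.0667 = 5.984 cmH2O·s/L.

6.0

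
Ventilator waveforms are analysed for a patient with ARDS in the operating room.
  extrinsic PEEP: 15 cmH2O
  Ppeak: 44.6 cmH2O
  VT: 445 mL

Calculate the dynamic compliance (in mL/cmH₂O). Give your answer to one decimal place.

Dynamic compliance = Vt / (PIP − PEEP) = 445 / (44.6 − 15) = 445 / 29.6 = 15.034 mL/cmH2O.

15.0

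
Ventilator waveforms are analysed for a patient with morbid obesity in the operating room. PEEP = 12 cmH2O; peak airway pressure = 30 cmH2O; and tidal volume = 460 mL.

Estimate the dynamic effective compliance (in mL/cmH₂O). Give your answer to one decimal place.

25.6

Dynamic compliance = Vt / (PIP − PEEP) = 460 / (30 − 12) = 460 / 18.0 = 25.556 mL/cmH2O.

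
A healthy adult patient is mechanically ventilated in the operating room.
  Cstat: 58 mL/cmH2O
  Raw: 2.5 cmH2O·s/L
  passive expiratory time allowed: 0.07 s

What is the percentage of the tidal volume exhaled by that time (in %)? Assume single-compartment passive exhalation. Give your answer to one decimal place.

38.3

τ = R × C = 2.5 × 58 mL/cmH2O = 2.5 × 0.058 L/cmH2O = 0.145 s.
Passive exhalation: V(t)/V₀ = e^(−t/τ) = e^(−0.07/0.145) = 0.6171.
Fraction exhaled = 1 − 0.6171 = 0.3829 → 38.29%.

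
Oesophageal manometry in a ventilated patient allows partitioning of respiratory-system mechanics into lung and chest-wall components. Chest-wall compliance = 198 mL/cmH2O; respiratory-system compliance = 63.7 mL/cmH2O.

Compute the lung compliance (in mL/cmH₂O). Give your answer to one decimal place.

93.9

1/CL = 1/Crs − 1/Ccw.
1/CL = 1/63.7 − 1/198 = 0.01065.
CL = 93.897 mL/cmH2O.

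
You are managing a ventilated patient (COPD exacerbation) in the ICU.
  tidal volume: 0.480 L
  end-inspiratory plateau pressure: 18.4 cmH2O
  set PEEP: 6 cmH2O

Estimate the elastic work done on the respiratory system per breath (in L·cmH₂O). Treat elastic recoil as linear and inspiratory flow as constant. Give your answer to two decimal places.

2.98

Elastic work ≈ ½ × (Pplat − PEEP) × Vt = 0.5 × (18.4 − 6) × 0.480 L = 0.5 × 12.4 × 0.480 = 2.976 L·cmH2O.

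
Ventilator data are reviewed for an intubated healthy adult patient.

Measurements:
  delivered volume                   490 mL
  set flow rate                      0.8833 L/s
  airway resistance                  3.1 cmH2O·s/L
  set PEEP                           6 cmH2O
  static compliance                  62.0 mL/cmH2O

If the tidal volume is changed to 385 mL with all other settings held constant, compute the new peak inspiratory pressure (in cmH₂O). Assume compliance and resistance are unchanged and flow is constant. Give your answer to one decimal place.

14.9

PIP = Vt/C + R·V̇ + PEEP (constant-flow equation of motion).
Only the elastic term changes: ΔPIP = ΔVt / C = (385 − 490) / 62.0 = -1.694 cmH2O.
Original PIP = 490/62.0 + 3.1×0.8833 + 6 = 16.641 cmH2O; new PIP = 16.641 + (-1.694) = 14.947 cmH2O.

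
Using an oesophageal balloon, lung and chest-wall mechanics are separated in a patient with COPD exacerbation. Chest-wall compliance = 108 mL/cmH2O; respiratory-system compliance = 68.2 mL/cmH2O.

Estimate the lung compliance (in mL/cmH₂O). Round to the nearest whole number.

1/CL = 1/Crs − 1/Ccw.
1/CL = 1/68.2 − 1/108 = 0.005403.
CL = 185.08 mL/cmH2O.

185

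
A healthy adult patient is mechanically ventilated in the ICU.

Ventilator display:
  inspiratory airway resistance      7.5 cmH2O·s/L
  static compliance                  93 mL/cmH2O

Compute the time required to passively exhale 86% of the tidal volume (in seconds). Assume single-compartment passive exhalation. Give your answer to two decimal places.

τ = R × C = 7.5 × 93 mL/cmH2O = 7.5 × 0.093 L/cmH2O = 0.6975 s.
Exhaled fraction f = 1 − e^(−t/τ) → t = −τ·ln(1 − f) = −0.6975·ln(0.14) = 1.371 s.

1.37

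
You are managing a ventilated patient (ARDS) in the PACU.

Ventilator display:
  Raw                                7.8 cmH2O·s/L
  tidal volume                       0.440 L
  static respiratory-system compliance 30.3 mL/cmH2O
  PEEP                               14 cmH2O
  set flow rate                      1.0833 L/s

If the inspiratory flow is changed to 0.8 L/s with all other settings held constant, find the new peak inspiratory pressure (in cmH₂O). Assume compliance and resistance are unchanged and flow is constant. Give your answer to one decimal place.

34.8

PIP = Vt/C + R·V̇ + PEEP (constant-flow equation of motion).
Only the resistive term changes: ΔPIP = R × ΔV̇ = 7.8 × (0.8 − 1.0833) = 7.8 × -0.2833 = -2.21 cmH2O.
Original PIP = 440/30.3 + 7.8×1.0833 + 14 = 36.971 cmH2O; new PIP = 36.971 + (-2.21) = 34.761 cmH2O.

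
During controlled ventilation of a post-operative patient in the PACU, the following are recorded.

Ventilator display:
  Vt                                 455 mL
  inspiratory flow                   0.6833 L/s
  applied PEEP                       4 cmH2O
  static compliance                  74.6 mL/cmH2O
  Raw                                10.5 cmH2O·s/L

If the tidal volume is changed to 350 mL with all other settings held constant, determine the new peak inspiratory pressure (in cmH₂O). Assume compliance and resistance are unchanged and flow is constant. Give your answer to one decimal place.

15.9

PIP = Vt/C + R·V̇ + PEEP (constant-flow equation of motion).
Only the elastic term changes: ΔPIP = ΔVt / C = (350 − 455) / 74.6 = -1.408 cmH2O.
Original PIP = 455/74.6 + 10.5×0.6833 + 4 = 17.274 cmH2O; new PIP = 17.274 + (-1.408) = 15.866 cmH2O.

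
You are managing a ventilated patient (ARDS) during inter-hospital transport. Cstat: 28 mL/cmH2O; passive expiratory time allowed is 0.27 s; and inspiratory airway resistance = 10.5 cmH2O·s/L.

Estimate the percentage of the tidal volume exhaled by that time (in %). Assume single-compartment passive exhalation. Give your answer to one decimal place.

τ = R × C = 10.5 × 28 mL/cmH2O = 10.5 × 0.028 L/cmH2O = 0.294 s.
Passive exhalation: V(t)/V₀ = e^(−t/τ) = e^(−0.27/0.294) = 0.3992.
Fraction exhaled = 1 − 0.3992 = 0.6008 → 60.08%.

60.1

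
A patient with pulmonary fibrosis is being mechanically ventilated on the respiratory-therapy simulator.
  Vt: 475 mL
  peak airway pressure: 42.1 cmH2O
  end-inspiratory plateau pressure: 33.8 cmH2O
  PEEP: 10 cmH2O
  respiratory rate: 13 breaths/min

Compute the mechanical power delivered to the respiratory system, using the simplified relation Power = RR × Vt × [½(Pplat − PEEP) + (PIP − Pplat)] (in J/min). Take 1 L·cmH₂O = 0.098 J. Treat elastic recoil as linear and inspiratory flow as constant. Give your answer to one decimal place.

12.2

Per-breath work = Vt × [½(Pplat−PEEP) + (PIP−Pplat)] = 0.475 × [0.5×23.8 + 8.3] = 0.475 × 20.2 = 9.595 L·cmH2O.
Power = 13 × 9.595 = 124.74 L·cmH2O/min.
× 0.098 J/(L·cmH2O) → 12.225 J/min.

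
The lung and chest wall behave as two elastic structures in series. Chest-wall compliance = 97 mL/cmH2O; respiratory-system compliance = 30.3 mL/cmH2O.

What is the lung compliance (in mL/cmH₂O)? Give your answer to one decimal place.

1/CL = 1/Crs − 1/Ccw.
1/CL = 1/30.3 − 1/97 = 0.02269.
CL = 44.072 mL/cmH2O.

44.1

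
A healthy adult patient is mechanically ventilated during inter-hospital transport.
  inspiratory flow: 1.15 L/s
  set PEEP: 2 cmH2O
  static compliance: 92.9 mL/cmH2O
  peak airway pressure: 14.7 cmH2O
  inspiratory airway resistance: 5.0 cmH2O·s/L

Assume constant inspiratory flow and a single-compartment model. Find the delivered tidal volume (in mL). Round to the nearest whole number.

Equation of motion (constant flow): PIP = Vt/C + R·V̇ + PEEP.
Vt/C = PIP − R·V̇ − PEEP = 14.7 − 5.75 − 2 = 6.95 cmH2O.
Vt = C × 6.95 = 92.9 × 6.95 = 645.66 mL.

646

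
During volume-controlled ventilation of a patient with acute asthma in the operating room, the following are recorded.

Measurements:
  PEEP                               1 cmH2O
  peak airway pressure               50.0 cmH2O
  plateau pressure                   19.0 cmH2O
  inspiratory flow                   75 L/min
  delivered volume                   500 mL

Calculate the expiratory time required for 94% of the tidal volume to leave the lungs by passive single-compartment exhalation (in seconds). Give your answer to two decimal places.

1.94

Flow: 75 L/min ÷ 60 = 1.25 L/s.
R = (PIP − Pplat)/V̇ = (50.0 − 19.0) / 1.25 = 31.0/1.25 = 24.8 cmH2O·s/L.
C = Vt/(Pplat − PEEP) = 500.0 / (19.0 − 1) = 500.0/18.0 = 27.778 mL/cmH2O.
τ = R × C = 24.8 × 0.02778 L/cmH2O = 0.6889 s.
t = −τ·ln(1 − 0.94) = −0.6889·ln(0.06) = 1.938 s.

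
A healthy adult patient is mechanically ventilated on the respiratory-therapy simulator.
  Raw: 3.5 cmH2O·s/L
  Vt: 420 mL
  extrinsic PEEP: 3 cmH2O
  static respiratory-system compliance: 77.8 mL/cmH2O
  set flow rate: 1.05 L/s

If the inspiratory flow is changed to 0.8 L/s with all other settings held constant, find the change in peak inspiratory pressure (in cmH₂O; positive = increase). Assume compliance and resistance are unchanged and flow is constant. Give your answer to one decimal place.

-0.9

PIP = Vt/C + R·V̇ + PEEP (constant-flow equation of motion).
Only the resistive term changes: ΔPIP = R × ΔV̇ = 3.5 × (0.8 − 1.05) = 3.5 × -0.25 = -0.875 cmH2O.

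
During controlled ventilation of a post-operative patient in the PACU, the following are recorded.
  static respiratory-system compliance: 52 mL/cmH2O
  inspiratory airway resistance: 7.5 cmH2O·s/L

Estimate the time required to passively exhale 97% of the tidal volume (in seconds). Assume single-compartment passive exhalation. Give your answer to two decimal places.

τ = R × C = 7.5 × 52 mL/cmH2O = 7.5 × 0.052 L/cmH2O = 0.39 s.
Exhaled fraction f = 1 − e^(−t/τ) → t = −τ·ln(1 − f) = −0.39·ln(0.03) = 1.368 s.

1.37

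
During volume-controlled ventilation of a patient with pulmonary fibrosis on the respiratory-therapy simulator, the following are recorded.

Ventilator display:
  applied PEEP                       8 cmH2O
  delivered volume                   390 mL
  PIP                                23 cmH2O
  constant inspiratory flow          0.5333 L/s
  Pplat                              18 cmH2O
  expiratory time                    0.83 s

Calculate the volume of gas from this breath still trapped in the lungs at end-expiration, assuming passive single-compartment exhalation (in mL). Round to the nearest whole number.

R = (PIP − Pplat)/V̇ = (23 − 18) / 0.5333 = 5.0/0.5333 = 9.376 cmH2O·s/L.
C = Vt/(Pplat − PEEP) = 390.0 / (18 − 8) = 390.0/10.0 = 39.0 mL/cmH2O.
τ = R × C = 9.376 × 0.039 L/cmH2O = 0.3657 s.
Fraction remaining = e^(−Te/τ) = e^(−0.83/0.3657) = 0.1034.
Trapped volume = 390.0 × 0.1034 = 40.326 mL.

40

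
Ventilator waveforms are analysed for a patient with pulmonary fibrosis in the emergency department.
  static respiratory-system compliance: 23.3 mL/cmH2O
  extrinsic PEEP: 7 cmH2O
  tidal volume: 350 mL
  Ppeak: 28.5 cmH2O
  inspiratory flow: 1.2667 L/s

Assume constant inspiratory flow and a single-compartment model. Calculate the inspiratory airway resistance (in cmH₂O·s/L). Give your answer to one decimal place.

5.1

Equation of motion (constant flow): PIP = Vt/C + R·V̇ + PEEP.
R·V̇ = PIP − Vt/C − PEEP = 28.5 − 350/23.3 − 7 = 28.5 − 15.021 − 7 = 6.479 cmH2O.
R = 6.479 / 1.2667 = 5.115 cmH2O·s/L.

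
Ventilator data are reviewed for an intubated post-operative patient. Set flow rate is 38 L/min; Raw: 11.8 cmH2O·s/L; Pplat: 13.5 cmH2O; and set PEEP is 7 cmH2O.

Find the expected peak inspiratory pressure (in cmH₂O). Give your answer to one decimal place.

Flow: 38 L/min ÷ 60 = 0.6333 L/s.
PIP = Pplat + Raw × flow = 13.5 + 11.8 × 0.6333 = 13.5 + 7.473 = 20.973 cmH2O.

21.0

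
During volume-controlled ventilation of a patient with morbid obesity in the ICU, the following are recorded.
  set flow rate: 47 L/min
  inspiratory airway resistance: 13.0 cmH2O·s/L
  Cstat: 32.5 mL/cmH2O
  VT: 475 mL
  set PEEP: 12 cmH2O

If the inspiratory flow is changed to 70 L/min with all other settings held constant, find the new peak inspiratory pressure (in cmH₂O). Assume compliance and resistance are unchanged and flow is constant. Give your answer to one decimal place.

41.8

Flow: 47 L/min ÷ 60 = 0.7833 L/s.
New flow: 70 L/min ÷ 60 = 1.1667 L/s.
PIP = Vt/C + R·V̇ + PEEP (constant-flow equation of motion).
Only the resistive term changes: ΔPIP = R × ΔV̇ = 13.0 × (1.1667 − 0.7833) = 13.0 × 0.3834 = 4.984 cmH2O.
Original PIP = 475/32.5 + 13.0×0.7833 + 12 = 36.798 cmH2O; new PIP = 36.798 + (4.984) = 41.782 cmH2O.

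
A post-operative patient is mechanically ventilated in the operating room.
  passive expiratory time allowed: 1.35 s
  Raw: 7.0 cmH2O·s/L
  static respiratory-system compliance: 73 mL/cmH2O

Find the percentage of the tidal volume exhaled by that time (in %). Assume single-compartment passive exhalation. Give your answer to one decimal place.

92.9

τ = R × C = 7.0 × 73 mL/cmH2O = 7.0 × 0.073 L/cmH2O = 0.511 s.
Passive exhalation: V(t)/V₀ = e^(−t/τ) = e^(−1.35/0.511) = 0.07123.
Fraction exhaled = 1 − 0.07123 = 0.9288 → 92.88%.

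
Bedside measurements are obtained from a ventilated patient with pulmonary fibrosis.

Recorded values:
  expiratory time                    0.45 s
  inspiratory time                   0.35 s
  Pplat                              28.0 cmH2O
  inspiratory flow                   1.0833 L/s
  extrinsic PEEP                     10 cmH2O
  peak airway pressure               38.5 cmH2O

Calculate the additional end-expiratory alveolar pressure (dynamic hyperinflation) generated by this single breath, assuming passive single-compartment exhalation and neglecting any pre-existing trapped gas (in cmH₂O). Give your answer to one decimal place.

Vt = flow × Ti = 1.0833 L/s × 0.35 s × 1000 mL/L = 379.16 mL.
R = (PIP − Pplat)/V̇ = (38.5 − 28.0) / 1.0833 = 10.5/1.0833 = 9.693 cmH2O·s/L.
C = Vt/(Pplat − PEEP) = 379.16 / (28.0 − 10) = 379.16/18.0 = 21.064 mL/cmH2O.
τ = R × C = 9.693 × 0.02106 L/cmH2O = 0.2041 s.
Fraction remaining = e^(−Te/τ) = e^(−0.45/0.2041) = 0.1103; trapped volume = 379.16 × 0.1103 = 41.821 mL.
Additional alveolar pressure from trapping ≈ V_trapped / C = 41.821 / 21.064 = 1.985 cmH2O.

2.0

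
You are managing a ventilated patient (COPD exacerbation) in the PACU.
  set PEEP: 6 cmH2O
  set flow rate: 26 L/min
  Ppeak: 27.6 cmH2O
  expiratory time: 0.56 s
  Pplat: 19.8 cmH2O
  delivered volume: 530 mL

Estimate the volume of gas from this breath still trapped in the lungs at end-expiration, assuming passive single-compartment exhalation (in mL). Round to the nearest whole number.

Flow: 26 L/min ÷ 60 = 0.4333 L/s.
R = (PIP − Pplat)/V̇ = (27.6 − 19.8) / 0.4333 = 7.8/0.4333 = 18.001 cmH2O·s/L.
C = Vt/(Pplat − PEEP) = 530.0 / (19.8 − 6) = 530.0/13.8 = 38.406 mL/cmH2O.
τ = R × C = 18.001 × 0.03841 L/cmH2O = 0.6914 s.
Fraction remaining = e^(−Te/τ) = e^(−0.56/0.6914) = 0.4449.
Trapped volume = 530.0 × 0.4449 = 235.8 mL.

236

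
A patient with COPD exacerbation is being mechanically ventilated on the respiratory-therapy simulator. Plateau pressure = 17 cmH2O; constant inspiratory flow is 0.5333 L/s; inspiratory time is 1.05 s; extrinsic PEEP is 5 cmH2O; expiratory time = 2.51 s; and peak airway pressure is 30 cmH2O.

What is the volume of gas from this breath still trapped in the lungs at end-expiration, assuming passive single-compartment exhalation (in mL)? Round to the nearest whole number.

Vt = flow × Ti = 0.5333 L/s × 1.05 s × 1000 mL/L = 559.97 mL.
R = (PIP − Pplat)/V̇ = (30 − 17) / 0.5333 = 13.0/0.5333 = 24.377 cmH2O·s/L.
C = Vt/(Pplat − PEEP) = 559.97 / (17 − 5) = 559.97/12.0 = 46.664 mL/cmH2O.
τ = R × C = 24.377 × 0.04666 L/cmH2O = 1.137 s.
Fraction remaining = e^(−Te/τ) = e^(−2.51/1.137) = 0.11.
Trapped volume = 559.97 × 0.11 = 61.597 mL.

62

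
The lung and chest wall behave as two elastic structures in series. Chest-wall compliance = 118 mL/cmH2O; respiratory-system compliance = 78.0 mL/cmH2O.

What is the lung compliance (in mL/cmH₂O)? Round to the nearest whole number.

1/CL = 1/Crs − 1/Ccw.
1/CL = 1/78.0 − 1/118 = 0.004346.
CL = 230.1 mL/cmH2O.

230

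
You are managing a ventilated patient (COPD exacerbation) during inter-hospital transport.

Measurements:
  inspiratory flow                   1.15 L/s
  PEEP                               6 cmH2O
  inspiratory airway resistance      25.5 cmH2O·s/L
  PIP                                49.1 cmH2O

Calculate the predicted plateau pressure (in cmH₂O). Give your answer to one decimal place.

19.8

Pplat = PIP − Raw × flow = 49.1 − 25.5 × 1.15 = 49.1 − 29.325 = 19.775 cmH2O.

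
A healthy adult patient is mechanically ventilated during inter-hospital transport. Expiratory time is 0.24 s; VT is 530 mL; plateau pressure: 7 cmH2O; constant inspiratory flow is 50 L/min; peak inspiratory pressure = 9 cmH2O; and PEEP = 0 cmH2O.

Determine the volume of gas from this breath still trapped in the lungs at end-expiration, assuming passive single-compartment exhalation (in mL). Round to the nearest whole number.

141

Flow: 50 L/min ÷ 60 = 0.8333 L/s.
R = (PIP − Pplat)/V̇ = (9 − 7) / 0.8333 = 2.0/0.8333 = 2.4 cmH2O·s/L.
C = Vt/(Pplat − PEEP) = 530.0 / (7 − 0) = 530.0/7.0 = 75.714 mL/cmH2O.
τ = R × C = 2.4 × 0.07571 L/cmH2O = 0.1817 s.
Fraction remaining = e^(−Te/τ) = e^(−0.24/0.1817) = 0.2669.
Trapped volume = 530.0 × 0.2669 = 141.46 mL.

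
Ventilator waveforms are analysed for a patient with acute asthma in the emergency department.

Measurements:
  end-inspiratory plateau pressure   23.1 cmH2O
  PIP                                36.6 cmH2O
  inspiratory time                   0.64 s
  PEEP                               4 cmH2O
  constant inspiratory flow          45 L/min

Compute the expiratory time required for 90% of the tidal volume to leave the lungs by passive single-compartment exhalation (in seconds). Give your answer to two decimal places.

Flow: 45 L/min ÷ 60 = 0.75 L/s.
Vt = flow × Ti = 0.75 L/s × 0.64 s × 1000 mL/L = 480.0 mL.
R = (PIP − Pplat)/V̇ = (36.6 − 23.1) / 0.75 = 13.5/0.75 = 18.0 cmH2O·s/L.
C = Vt/(Pplat − PEEP) = 480.0 / (23.1 − 4) = 480.0/19.1 = 25.131 mL/cmH2O.
τ = R × C = 18.0 × 0.02513 L/cmH2O = 0.4523 s.
t = −τ·ln(1 − 0.90) = −0.4523·ln(0.1) = 1.041 s.

1.04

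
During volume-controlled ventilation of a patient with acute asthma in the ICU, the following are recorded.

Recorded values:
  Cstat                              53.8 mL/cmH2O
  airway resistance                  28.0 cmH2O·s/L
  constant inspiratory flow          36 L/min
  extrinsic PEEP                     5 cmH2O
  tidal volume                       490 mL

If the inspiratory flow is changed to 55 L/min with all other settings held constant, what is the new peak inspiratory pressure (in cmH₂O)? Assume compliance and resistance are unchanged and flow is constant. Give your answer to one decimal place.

39.8

Flow: 36 L/min ÷ 60 = 0.6 L/s.
New flow: 55 L/min ÷ 60 = 0.9167 L/s.
PIP = Vt/C + R·V̇ + PEEP (constant-flow equation of motion).
Only the resistive term changes: ΔPIP = R × ΔV̇ = 28.0 × (0.9167 − 0.6) = 28.0 × 0.3167 = 8.868 cmH2O.
Original PIP = 490/53.8 + 28.0×0.6 + 5 = 30.908 cmH2O; new PIP = 30.908 + (8.868) = 39.776 cmH2O.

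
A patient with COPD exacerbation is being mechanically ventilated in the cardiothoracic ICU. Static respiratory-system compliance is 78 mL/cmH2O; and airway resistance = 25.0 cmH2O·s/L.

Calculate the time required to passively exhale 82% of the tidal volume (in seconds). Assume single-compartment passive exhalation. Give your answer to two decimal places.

3.34

τ = R × C = 25.0 × 78 mL/cmH2O = 25.0 × 0.078 L/cmH2O = 1.95 s.
Exhaled fraction f = 1 − e^(−t/τ) → t = −τ·ln(1 − f) = −1.95·ln(0.18) = 3.344 s.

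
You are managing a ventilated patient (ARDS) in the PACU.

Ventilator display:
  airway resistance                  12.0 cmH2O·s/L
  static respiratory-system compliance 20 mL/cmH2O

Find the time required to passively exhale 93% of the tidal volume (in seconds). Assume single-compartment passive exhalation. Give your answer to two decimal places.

0.64

τ = R × C = 12.0 × 20 mL/cmH2O = 12.0 × 0.020 L/cmH2O = 0.24 s.
Exhaled fraction f = 1 − e^(−t/τ) → t = −τ·ln(1 − f) = −0.24·ln(0.07) = 0.6382 s.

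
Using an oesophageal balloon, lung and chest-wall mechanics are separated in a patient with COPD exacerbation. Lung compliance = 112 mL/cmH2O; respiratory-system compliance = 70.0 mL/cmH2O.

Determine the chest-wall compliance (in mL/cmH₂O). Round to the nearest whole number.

187

1/Ccw = 1/Crs − 1/CL.
1/Ccw = 1/70.0 − 1/112 = 0.005357.
Ccw = 186.67 mL/cmH2O.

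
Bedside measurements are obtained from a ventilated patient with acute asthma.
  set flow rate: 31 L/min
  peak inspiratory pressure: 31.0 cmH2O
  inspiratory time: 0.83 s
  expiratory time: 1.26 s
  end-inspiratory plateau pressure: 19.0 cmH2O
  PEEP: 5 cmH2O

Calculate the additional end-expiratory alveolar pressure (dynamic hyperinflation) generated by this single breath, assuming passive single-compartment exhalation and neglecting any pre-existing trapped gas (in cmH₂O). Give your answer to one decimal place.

2.4

Flow: 31 L/min ÷ 60 = 0.5167 L/s.
Vt = flow × Ti = 0.5167 L/s × 0.83 s × 1000 mL/L = 428.86 mL.
R = (PIP − Pplat)/V̇ = (31.0 − 19.0) / 0.5167 = 12.0/0.5167 = 23.224 cmH2O·s/L.
C = Vt/(Pplat − PEEP) = 428.86 / (19.0 − 5) = 428.86/14.0 = 30.633 mL/cmH2O.
τ = R × C = 23.224 × 0.03063 L/cmH2O = 0.7114 s.
Fraction remaining = e^(−Te/τ) = e^(−1.26/0.7114) = 0.1701; trapped volume = 428.86 × 0.1701 = 72.949 mL.
Additional alveolar pressure from trapping ≈ V_trapped / C = 72.949 / 30.633 = 2.381 cmH2O.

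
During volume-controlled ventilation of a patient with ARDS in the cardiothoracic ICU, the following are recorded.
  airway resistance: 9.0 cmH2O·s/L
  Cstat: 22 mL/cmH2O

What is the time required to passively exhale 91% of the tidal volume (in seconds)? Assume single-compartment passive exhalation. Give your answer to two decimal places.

0.48

τ = R × C = 9.0 × 22 mL/cmH2O = 9.0 × 0.022 L/cmH2O = 0.198 s.
Exhaled fraction f = 1 − e^(−t/τ) → t = −τ·ln(1 − f) = −0.198·ln(0.09) = 0.4768 s.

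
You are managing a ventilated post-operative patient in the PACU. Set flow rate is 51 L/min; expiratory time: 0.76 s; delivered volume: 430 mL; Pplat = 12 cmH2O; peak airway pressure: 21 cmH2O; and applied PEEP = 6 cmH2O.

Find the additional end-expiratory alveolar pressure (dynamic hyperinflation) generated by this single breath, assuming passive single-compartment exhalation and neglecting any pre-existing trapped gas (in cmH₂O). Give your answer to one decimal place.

Flow: 51 L/min ÷ 60 = 0.85 L/s.
R = (PIP − Pplat)/V̇ = (21 − 12) / 0.85 = 9.0/0.85 = 10.588 cmH2O·s/L.
C = Vt/(Pplat − PEEP) = 430.0 / (12 − 6) = 430.0/6.0 = 71.667 mL/cmH2O.
τ = R × C = 10.588 × 0.07167 L/cmH2O = 0.7588 s.
Fraction remaining = e^(−Te/τ) = e^(−0.76/0.7588) = 0.3673; trapped volume = 430.0 × 0.3673 = 157.94 mL.
Additional alveolar pressure from trapping ≈ V_trapped / C = 157.94 / 71.667 = 2.204 cmH2O.

2.2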